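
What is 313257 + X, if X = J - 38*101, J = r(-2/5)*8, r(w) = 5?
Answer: 309459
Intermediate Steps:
J = 40 (J = 5*8 = 40)
X = -3798 (X = 40 - 38*101 = 40 - 3838 = -3798)
313257 + X = 313257 - 3798 = 309459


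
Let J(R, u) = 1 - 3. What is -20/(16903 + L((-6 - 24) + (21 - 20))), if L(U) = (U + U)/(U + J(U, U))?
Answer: -620/524051 ≈ -0.0011831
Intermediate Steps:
J(R, u) = -2
L(U) = 2*U/(-2 + U) (L(U) = (U + U)/(U - 2) = (2*U)/(-2 + U) = 2*U/(-2 + U))
-20/(16903 + L((-6 - 24) + (21 - 20))) = -20/(16903 + 2*((-6 - 24) + (21 - 20))/(-2 + ((-6 - 24) + (21 - 20)))) = -20/(16903 + 2*(-30 + 1)/(-2 + (-30 + 1))) = -20/(16903 + 2*(-29)/(-2 - 29)) = -20/(16903 + 2*(-29)/(-31)) = -20/(16903 + 2*(-29)*(-1/31)) = -20/(16903 + 58/31) = -20/524051/31 = -20*31/524051 = -620/524051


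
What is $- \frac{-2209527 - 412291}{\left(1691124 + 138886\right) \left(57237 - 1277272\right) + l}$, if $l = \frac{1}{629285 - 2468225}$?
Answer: $- \frac{4821365992920}{4105757663818629001} \approx -1.1743 \cdot 10^{-6}$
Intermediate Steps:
$l = - \frac{1}{1838940}$ ($l = \frac{1}{-1838940} = - \frac{1}{1838940} \approx -5.4379 \cdot 10^{-7}$)
$- \frac{-2209527 - 412291}{\left(1691124 + 138886\right) \left(57237 - 1277272\right) + l} = - \frac{-2209527 - 412291}{\left(1691124 + 138886\right) \left(57237 - 1277272\right) - \frac{1}{1838940}} = - \frac{-2621818}{1830010 \left(57237 - 1277272\right) - \frac{1}{1838940}} = - \frac{-2621818}{1830010 \left(-1220035\right) - \frac{1}{1838940}} = - \frac{-2621818}{-2232676250350 - \frac{1}{1838940}} = - \frac{-2621818}{- \frac{4105757663818629001}{1838940}} = - \frac{\left(-2621818\right) \left(-1838940\right)}{4105757663818629001} = \left(-1\right) \frac{4821365992920}{4105757663818629001} = - \frac{4821365992920}{4105757663818629001}$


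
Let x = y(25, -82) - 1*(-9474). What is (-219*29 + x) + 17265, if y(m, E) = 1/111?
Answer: 2263069/111 ≈ 20388.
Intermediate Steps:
y(m, E) = 1/111
x = 1051615/111 (x = 1/111 - 1*(-9474) = 1/111 + 9474 = 1051615/111 ≈ 9474.0)
(-219*29 + x) + 17265 = (-219*29 + 1051615/111) + 17265 = (-6351 + 1051615/111) + 17265 = 346654/111 + 17265 = 2263069/111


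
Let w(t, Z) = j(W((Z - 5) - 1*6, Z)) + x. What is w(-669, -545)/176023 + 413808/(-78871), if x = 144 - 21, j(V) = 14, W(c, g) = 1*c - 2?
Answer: -72828920257/13883110033 ≈ -5.2459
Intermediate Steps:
W(c, g) = -2 + c (W(c, g) = c - 2 = -2 + c)
x = 123
w(t, Z) = 137 (w(t, Z) = 14 + 123 = 137)
w(-669, -545)/176023 + 413808/(-78871) = 137/176023 + 413808/(-78871) = 137*(1/176023) + 413808*(-1/78871) = 137/176023 - 413808/78871 = -72828920257/13883110033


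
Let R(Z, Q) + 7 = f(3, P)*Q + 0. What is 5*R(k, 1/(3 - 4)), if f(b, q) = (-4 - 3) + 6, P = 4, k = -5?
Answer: -30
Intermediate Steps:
f(b, q) = -1 (f(b, q) = -7 + 6 = -1)
R(Z, Q) = -7 - Q (R(Z, Q) = -7 + (-Q + 0) = -7 - Q)
5*R(k, 1/(3 - 4)) = 5*(-7 - 1/(3 - 4)) = 5*(-7 - 1/(-1)) = 5*(-7 - 1*(-1)) = 5*(-7 + 1) = 5*(-6) = -30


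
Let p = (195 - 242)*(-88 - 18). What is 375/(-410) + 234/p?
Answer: -177231/204262 ≈ -0.86767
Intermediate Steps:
p = 4982 (p = -47*(-106) = 4982)
375/(-410) + 234/p = 375/(-410) + 234/4982 = 375*(-1/410) + 234*(1/4982) = -75/82 + 117/2491 = -177231/204262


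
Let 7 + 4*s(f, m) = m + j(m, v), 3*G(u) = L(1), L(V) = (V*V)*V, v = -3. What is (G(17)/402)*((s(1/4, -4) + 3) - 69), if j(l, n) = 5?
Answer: -15/268 ≈ -0.055970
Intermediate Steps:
L(V) = V**3 (L(V) = V**2*V = V**3)
G(u) = 1/3 (G(u) = (1/3)*1**3 = (1/3)*1 = 1/3)
s(f, m) = -1/2 + m/4 (s(f, m) = -7/4 + (m + 5)/4 = -7/4 + (5 + m)/4 = -7/4 + (5/4 + m/4) = -1/2 + m/4)
(G(17)/402)*((s(1/4, -4) + 3) - 69) = ((1/3)/402)*(((-1/2 + (1/4)*(-4)) + 3) - 69) = ((1/3)*(1/402))*(((-1/2 - 1) + 3) - 69) = ((-3/2 + 3) - 69)/1206 = (3/2 - 69)/1206 = (1/1206)*(-135/2) = -15/268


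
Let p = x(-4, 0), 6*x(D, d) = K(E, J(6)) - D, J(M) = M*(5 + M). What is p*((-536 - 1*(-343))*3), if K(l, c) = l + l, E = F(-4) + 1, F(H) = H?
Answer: 193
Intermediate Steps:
E = -3 (E = -4 + 1 = -3)
K(l, c) = 2*l
x(D, d) = -1 - D/6 (x(D, d) = (2*(-3) - D)/6 = (-6 - D)/6 = -1 - D/6)
p = -⅓ (p = -1 - ⅙*(-4) = -1 + ⅔ = -⅓ ≈ -0.33333)
p*((-536 - 1*(-343))*3) = -(-536 - 1*(-343))*3/3 = -(-536 + 343)*3/3 = -(-193)*3/3 = -⅓*(-579) = 193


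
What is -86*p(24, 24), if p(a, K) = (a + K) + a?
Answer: -6192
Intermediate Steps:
p(a, K) = K + 2*a (p(a, K) = (K + a) + a = K + 2*a)
-86*p(24, 24) = -86*(24 + 2*24) = -86*(24 + 48) = -86*72 = -6192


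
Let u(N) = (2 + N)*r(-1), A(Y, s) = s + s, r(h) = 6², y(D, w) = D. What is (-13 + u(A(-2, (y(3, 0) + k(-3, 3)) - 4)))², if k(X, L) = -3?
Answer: 52441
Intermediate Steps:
r(h) = 36
A(Y, s) = 2*s
u(N) = 72 + 36*N (u(N) = (2 + N)*36 = 72 + 36*N)
(-13 + u(A(-2, (y(3, 0) + k(-3, 3)) - 4)))² = (-13 + (72 + 36*(2*((3 - 3) - 4))))² = (-13 + (72 + 36*(2*(0 - 4))))² = (-13 + (72 + 36*(2*(-4))))² = (-13 + (72 + 36*(-8)))² = (-13 + (72 - 288))² = (-13 - 216)² = (-229)² = 52441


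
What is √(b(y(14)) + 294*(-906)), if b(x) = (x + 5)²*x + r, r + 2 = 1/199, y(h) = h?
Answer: I*√10348216313/199 ≈ 511.19*I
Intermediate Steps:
r = -397/199 (r = -2 + 1/199 = -397/199 ≈ -1.9950)
b(x) = -397/199 + x*(5 + x)² (b(x) = (x + 5)²*x - 397/199 = (5 + x)²*x - 397/199 = x*(5 + x)² - 397/199 = -397/199 + x*(5 + x)²)
√(b(y(14)) + 294*(-906)) = √((-397/199 + 14*(5 + 14)²) + 294*(-906)) = √((-397/199 + 14*19²) - 266364) = √((-397/199 + 14*361) - 266364) = √((-397/199 + 5054) - 266364) = √(1005349/199 - 266364) = √(-52001087/199) = I*√10348216313/199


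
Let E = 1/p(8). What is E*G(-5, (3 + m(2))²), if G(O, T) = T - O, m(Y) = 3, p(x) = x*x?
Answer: 41/64 ≈ 0.64063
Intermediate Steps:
p(x) = x²
E = 1/64 (E = 1/(8²) = 1/64 ≈ 0.015625)
E*G(-5, (3 + m(2))²) = ((3 + 3)² - 1*(-5))/64 = (6² + 5)/64 = (36 + 5)/64 = (1/64)*41 = 41/64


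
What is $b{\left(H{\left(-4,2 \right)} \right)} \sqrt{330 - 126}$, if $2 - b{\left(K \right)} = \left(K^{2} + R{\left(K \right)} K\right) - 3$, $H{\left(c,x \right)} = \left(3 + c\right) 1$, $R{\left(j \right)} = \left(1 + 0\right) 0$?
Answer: $8 \sqrt{51} \approx 57.131$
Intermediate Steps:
$R{\left(j \right)} = 0$ ($R{\left(j \right)} = 1 \cdot 0 = 0$)
$H{\left(c,x \right)} = 3 + c$
$b{\left(K \right)} = 5 - K^{2}$ ($b{\left(K \right)} = 2 - \left(\left(K^{2} + 0 K\right) - 3\right) = 2 - \left(\left(K^{2} + 0\right) - 3\right) = 2 - \left(K^{2} - 3\right) = 2 - \left(-3 + K^{2}\right) = 5 - K^{2}$)
$b{\left(H{\left(-4,2 \right)} \right)} \sqrt{330 - 126} = \left(5 - \left(3 - 4\right)^{2}\right) \sqrt{330 - 126} = \left(5 - \left(-1\right)^{2}\right) \sqrt{204} = \left(5 - 1\right) 2 \sqrt{51} = 4 \cdot 2 \sqrt{51} = 8 \sqrt{51}$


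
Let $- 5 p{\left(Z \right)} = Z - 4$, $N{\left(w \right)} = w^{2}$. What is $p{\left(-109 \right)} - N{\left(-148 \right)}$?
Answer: $- \frac{109407}{5} \approx -21881.0$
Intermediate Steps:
$p{\left(Z \right)} = \frac{4}{5} - \frac{Z}{5}$ ($p{\left(Z \right)} = - \frac{Z - 4}{5} = - \frac{-4 + Z}{5} = \frac{4}{5} - \frac{Z}{5}$)
$p{\left(-109 \right)} - N{\left(-148 \right)} = \left(\frac{4}{5} - - \frac{109}{5}\right) - \left(-148\right)^{2} = \left(\frac{4}{5} + \frac{109}{5}\right) - 21904 = \frac{113}{5} - 21904 = - \frac{109407}{5}$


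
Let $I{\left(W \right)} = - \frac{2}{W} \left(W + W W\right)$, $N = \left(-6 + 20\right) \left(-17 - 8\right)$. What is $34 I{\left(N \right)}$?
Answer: $23732$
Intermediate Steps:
$N = -350$ ($N = 14 \left(-25\right) = -350$)
$I{\left(W \right)} = - \frac{2 \left(W + W^{2}\right)}{W}$ ($I{\left(W \right)} = - \frac{2}{W} \left(W + W^{2}\right) = - \frac{2 \left(W + W^{2}\right)}{W}$)
$34 I{\left(N \right)} = 34 \left(-2 - -700\right) = 34 \left(-2 + 700\right) = 34 \cdot 698 = 23732$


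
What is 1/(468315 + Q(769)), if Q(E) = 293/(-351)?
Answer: 351/164378272 ≈ 2.1353e-6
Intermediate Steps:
Q(E) = -293/351 (Q(E) = 293*(-1/351) = -293/351)
1/(468315 + Q(769)) = 1/(468315 - 293/351) = 1/(164378272/351) = 351/164378272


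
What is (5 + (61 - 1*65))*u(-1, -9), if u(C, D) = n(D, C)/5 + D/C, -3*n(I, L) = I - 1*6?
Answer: 10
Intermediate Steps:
n(I, L) = 2 - I/3 (n(I, L) = -(I - 1*6)/3 = -(I - 6)/3 = -(-6 + I)/3 = 2 - I/3)
u(C, D) = ⅖ - D/15 + D/C (u(C, D) = (2 - D/3)/5 + D/C = (2 - D/3)*(⅕) + D/C = (⅖ - D/15) + D/C = ⅖ - D/15 + D/C)
(5 + (61 - 1*65))*u(-1, -9) = (5 + (61 - 1*65))*((-9 + (1/15)*(-1)*(6 - 1*(-9)))/(-1)) = (5 + (61 - 65))*(-(-9 + (1/15)*(-1)*(6 + 9))) = (5 - 4)*(-(-9 + (1/15)*(-1)*15)) = 1*(-(-9 - 1)) = 1*(-1*(-10)) = 1*10 = 10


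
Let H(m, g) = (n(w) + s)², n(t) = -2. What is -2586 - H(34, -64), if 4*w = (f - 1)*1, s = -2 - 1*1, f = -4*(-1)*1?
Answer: -2611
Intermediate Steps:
f = 4 (f = 4*1 = 4)
s = -3 (s = -2 - 1 = -3)
w = ¾ (w = ((4 - 1)*1)/4 = (3*1)/4 = (¼)*3 = ¾ ≈ 0.75000)
H(m, g) = 25 (H(m, g) = (-2 - 3)² = (-5)² = 25)
-2586 - H(34, -64) = -2586 - 1*25 = -2586 - 25 = -2611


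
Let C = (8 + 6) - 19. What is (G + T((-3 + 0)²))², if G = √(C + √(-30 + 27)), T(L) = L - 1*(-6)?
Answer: (15 + √(-5 + I*√3))² ≈ 231.45 + 69.785*I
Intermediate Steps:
C = -5 (C = 14 - 19 = -5)
T(L) = 6 + L (T(L) = L + 6 = 6 + L)
G = √(-5 + I*√3) (G = √(-5 + √(-30 + 27)) = √(-5 + √(-3)) = √(-5 + I*√3) ≈ 0.38177 + 2.2684*I)
(G + T((-3 + 0)²))² = (√(-5 + I*√3) + (6 + (-3 + 0)²))² = (√(-5 + I*√3) + (6 + (-3)²))² = (√(-5 + I*√3) + (6 + 9))² = (√(-5 + I*√3) + 15)² = (15 + √(-5 + I*√3))²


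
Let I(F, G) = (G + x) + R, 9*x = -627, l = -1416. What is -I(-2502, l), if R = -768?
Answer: 6761/3 ≈ 2253.7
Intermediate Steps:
x = -209/3 (x = (⅑)*(-627) = -209/3 ≈ -69.667)
I(F, G) = -2513/3 + G (I(F, G) = (G - 209/3) - 768 = (-209/3 + G) - 768 = -2513/3 + G)
-I(-2502, l) = -(-2513/3 - 1416) = -1*(-6761/3) = 6761/3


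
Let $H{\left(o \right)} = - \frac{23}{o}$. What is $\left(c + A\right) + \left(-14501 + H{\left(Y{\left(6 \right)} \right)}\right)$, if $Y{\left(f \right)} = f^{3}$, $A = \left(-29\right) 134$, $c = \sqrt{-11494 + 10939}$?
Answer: $- \frac{3971615}{216} + i \sqrt{555} \approx -18387.0 + 23.558 i$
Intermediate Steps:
$c = i \sqrt{555}$ ($c = \sqrt{-555} = i \sqrt{555} \approx 23.558 i$)
$A = -3886$
$\left(c + A\right) + \left(-14501 + H{\left(Y{\left(6 \right)} \right)}\right) = \left(i \sqrt{555} - 3886\right) - \left(14501 + \frac{23}{6^{3}}\right) = \left(-3886 + i \sqrt{555}\right) - \left(14501 + \frac{23}{216}\right) = \left(-3886 + i \sqrt{555}\right) - \frac{3132239}{216} = - \frac{3971615}{216} + i \sqrt{555}$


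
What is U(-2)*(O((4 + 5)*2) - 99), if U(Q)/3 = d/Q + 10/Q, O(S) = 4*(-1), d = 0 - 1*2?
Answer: 1236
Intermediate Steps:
d = -2 (d = 0 - 2 = -2)
O(S) = -4
U(Q) = 24/Q (U(Q) = 3*(-2/Q + 10/Q) = 3*(8/Q) = 24/Q)
U(-2)*(O((4 + 5)*2) - 99) = (24/(-2))*(-4 - 99) = (24*(-½))*(-103) = -12*(-103) = 1236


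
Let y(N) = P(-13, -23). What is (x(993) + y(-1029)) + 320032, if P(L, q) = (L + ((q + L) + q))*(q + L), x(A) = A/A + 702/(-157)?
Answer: 50651423/157 ≈ 3.2262e+5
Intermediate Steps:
x(A) = -545/157 (x(A) = 1 + 702*(-1/157) = 1 - 702/157 = -545/157)
P(L, q) = (L + q)*(2*L + 2*q) (P(L, q) = (L + ((L + q) + q))*(L + q) = (L + (L + 2*q))*(L + q) = (2*L + 2*q)*(L + q) = (L + q)*(2*L + 2*q))
y(N) = 2592 (y(N) = 2*(-13)**2 + 2*(-23)**2 + 4*(-13)*(-23) = 2*169 + 2*529 + 1196 = 338 + 1058 + 1196 = 2592)
(x(993) + y(-1029)) + 320032 = (-545/157 + 2592) + 320032 = 406399/157 + 320032 = 50651423/157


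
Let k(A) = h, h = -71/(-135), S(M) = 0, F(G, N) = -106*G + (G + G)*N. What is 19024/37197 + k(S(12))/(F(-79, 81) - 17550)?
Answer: 6270207197/12260503170 ≈ 0.51142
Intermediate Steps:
F(G, N) = -106*G + 2*G*N (F(G, N) = -106*G + (2*G)*N = -106*G + 2*G*N)
h = 71/135 (h = -71*(-1/135) = 71/135 ≈ 0.52593)
k(A) = 71/135
19024/37197 + k(S(12))/(F(-79, 81) - 17550) = 19024/37197 + 71/(135*(2*(-79)*(-53 + 81) - 17550)) = 19024*(1/37197) + 71/(135*(2*(-79)*28 - 17550)) = 19024/37197 + 71/(135*(-4424 - 17550)) = 19024/37197 + (71/135)/(-21974) = 19024/37197 + (71/135)*(-1/21974) = 19024/37197 - 71/2966490 = 6270207197/12260503170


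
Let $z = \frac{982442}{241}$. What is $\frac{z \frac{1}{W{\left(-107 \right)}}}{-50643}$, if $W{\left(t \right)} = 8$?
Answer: $- \frac{491221}{48819852} \approx -0.010062$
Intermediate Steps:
$z = \frac{982442}{241}$ ($z = 982442 \cdot \frac{1}{241} = \frac{982442}{241} \approx 4076.5$)
$\frac{z \frac{1}{W{\left(-107 \right)}}}{-50643} = \frac{\frac{982442}{241} \cdot \frac{1}{8}}{-50643} = \frac{982442}{241} \cdot \frac{1}{8} \left(- \frac{1}{50643}\right) = \frac{491221}{964} \left(- \frac{1}{50643}\right) = - \frac{491221}{48819852}$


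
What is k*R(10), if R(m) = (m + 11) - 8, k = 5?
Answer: 65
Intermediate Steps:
R(m) = 3 + m (R(m) = (11 + m) - 8 = 3 + m)
k*R(10) = 5*(3 + 10) = 5*13 = 65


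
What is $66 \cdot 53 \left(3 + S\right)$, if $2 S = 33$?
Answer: $68211$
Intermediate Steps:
$S = \frac{33}{2}$ ($S = \frac{1}{2} \cdot 33 = \frac{33}{2} \approx 16.5$)
$66 \cdot 53 \left(3 + S\right) = 66 \cdot 53 \left(3 + \frac{33}{2}\right) = 3498 \cdot \frac{39}{2} = 68211$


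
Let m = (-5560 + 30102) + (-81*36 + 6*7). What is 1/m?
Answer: 1/21668 ≈ 4.6151e-5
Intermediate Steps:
m = 21668 (m = 24542 + (-2916 + 42) = 24542 - 2874 = 21668)
1/m = 1/21668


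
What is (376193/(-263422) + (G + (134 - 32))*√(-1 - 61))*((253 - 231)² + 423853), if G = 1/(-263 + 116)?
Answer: -159632609041/263422 + 6362084641*I*√62/147 ≈ -6.06e+5 + 3.4078e+8*I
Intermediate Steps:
G = -1/147 (G = 1/(-147) = -1/147 ≈ -0.0068027)
(376193/(-263422) + (G + (134 - 32))*√(-1 - 61))*((253 - 231)² + 423853) = (376193/(-263422) + (-1/147 + (134 - 32))*√(-1 - 61))*((253 - 231)² + 423853) = (376193*(-1/263422) + (-1/147 + 102)*√(-62))*(22² + 423853) = (-376193/263422 + 14993*(I*√62)/147)*(484 + 423853) = (-376193/263422 + 14993*I*√62/147)*424337 = -159632609041/263422 + 6362084641*I*√62/147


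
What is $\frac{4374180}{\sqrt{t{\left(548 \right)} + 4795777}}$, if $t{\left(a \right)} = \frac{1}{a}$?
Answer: $\frac{972040 \sqrt{40005306021}}{97336511} \approx 1997.4$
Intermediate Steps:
$\frac{4374180}{\sqrt{t{\left(548 \right)} + 4795777}} = \frac{4374180}{\sqrt{\frac{1}{548} + 4795777}} = \frac{4374180}{\sqrt{\frac{2628085797}{548}}} = \frac{4374180}{\frac{3}{274} \sqrt{40005306021}} = 4374180 \frac{2 \sqrt{40005306021}}{876028599} = \frac{972040 \sqrt{40005306021}}{97336511}$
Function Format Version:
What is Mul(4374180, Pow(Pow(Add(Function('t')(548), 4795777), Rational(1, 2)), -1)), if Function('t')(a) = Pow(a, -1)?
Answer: Mul(Rational(972040, 97336511), Pow(40005306021, Rational(1, 2))) ≈ 1997.4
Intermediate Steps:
Mul(4374180, Pow(Pow(Add(Function('t')(548), 4795777), Rational(1, 2)), -1)) = Mul(4374180, Pow(Pow(Add(Pow(548, -1), 4795777), Rational(1, 2)), -1)) = Mul(4374180, Pow(Pow(Add(Rational(1, 548), 4795777), Rational(1, 2)), -1)) = Mul(4374180, Pow(Pow(Rational(2628085797, 548), Rational(1, 2)), -1)) = Mul(4374180, Pow(Mul(Rational(3, 274), Pow(40005306021, Rational(1, 2))), -1)) = Mul(4374180, Mul(Rational(2, 876028599), Pow(40005306021, Rational(1, 2)))) = Mul(Rational(972040, 97336511), Pow(40005306021, Rational(1, 2)))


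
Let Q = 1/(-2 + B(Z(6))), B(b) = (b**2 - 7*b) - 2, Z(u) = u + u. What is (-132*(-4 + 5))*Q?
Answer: -33/14 ≈ -2.3571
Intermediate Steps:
Z(u) = 2*u
B(b) = -2 + b**2 - 7*b
Q = 1/56 (Q = 1/(-2 + (-2 + (2*6)**2 - 14*6)) = 1/(-2 + (-2 + 12**2 - 7*12)) = 1/(-2 + (-2 + 144 - 84)) = 1/(-2 + 58) = 1/56 ≈ 0.017857)
(-132*(-4 + 5))*Q = -132*(-4 + 5)*(1/56) = -132*(1/56) = -44*3*(1/56) = -132*1/56 = -33/14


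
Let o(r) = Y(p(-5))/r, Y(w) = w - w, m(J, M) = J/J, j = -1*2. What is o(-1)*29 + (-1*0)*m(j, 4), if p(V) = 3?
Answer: 0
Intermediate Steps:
j = -2
m(J, M) = 1
Y(w) = 0
o(r) = 0 (o(r) = 0/r = 0)
o(-1)*29 + (-1*0)*m(j, 4) = 0*29 - 1*0*1 = 0 + 0*1 = 0 + 0 = 0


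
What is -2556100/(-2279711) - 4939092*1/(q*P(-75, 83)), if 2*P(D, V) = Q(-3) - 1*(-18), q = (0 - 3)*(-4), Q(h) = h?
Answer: -625526239634/11398555 ≈ -54878.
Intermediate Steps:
q = 12 (q = -3*(-4) = 12)
P(D, V) = 15/2 (P(D, V) = (-3 - 1*(-18))/2 = (-3 + 18)/2 = (½)*15 = 15/2)
-2556100/(-2279711) - 4939092*1/(q*P(-75, 83)) = -2556100/(-2279711) - 4939092/(12*(15/2)) = -2556100*(-1/2279711) - 4939092/90 = 2556100/2279711 - 4939092*1/90 = 2556100/2279711 - 274394/5 = -625526239634/11398555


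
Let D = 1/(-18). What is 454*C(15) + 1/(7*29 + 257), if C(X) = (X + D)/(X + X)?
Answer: 561785/2484 ≈ 226.16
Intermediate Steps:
D = -1/18 ≈ -0.055556
C(X) = (-1/18 + X)/(2*X) (C(X) = (X - 1/18)/(X + X) = (-1/18 + X)/((2*X)) = (-1/18 + X)*(1/(2*X)) = (-1/18 + X)/(2*X))
454*C(15) + 1/(7*29 + 257) = 454*((1/36)*(-1 + 18*15)/15) + 1/(7*29 + 257) = 454*((1/36)*(1/15)*(-1 + 270)) + 1/(203 + 257) = 454*((1/36)*(1/15)*269) + 1/460 = 454*(269/540) + 1/460 = 61063/270 + 1/460 = 561785/2484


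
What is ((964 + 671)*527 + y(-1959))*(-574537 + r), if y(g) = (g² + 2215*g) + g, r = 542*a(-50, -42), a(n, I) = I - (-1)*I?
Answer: -222096121830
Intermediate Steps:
a(n, I) = 2*I (a(n, I) = I + I = 2*I)
r = -45528 (r = 542*(2*(-42)) = 542*(-84) = -45528)
y(g) = g² + 2216*g
((964 + 671)*527 + y(-1959))*(-574537 + r) = ((964 + 671)*527 - 1959*(2216 - 1959))*(-574537 - 45528) = (1635*527 - 1959*257)*(-620065) = (861645 - 503463)*(-620065) = 358182*(-620065) = -222096121830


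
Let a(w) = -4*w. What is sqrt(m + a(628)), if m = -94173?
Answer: I*sqrt(96685) ≈ 310.94*I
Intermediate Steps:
sqrt(m + a(628)) = sqrt(-94173 - 4*628) = sqrt(-94173 - 2512) = sqrt(-96685) = I*sqrt(96685)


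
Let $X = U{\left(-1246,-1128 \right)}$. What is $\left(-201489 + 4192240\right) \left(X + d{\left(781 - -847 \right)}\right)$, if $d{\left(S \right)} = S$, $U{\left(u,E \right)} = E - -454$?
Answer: $3807176454$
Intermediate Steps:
$U{\left(u,E \right)} = 454 + E$ ($U{\left(u,E \right)} = E + 454 = 454 + E$)
$X = -674$ ($X = 454 - 1128 = -674$)
$\left(-201489 + 4192240\right) \left(X + d{\left(781 - -847 \right)}\right) = \left(-201489 + 4192240\right) \left(-674 + \left(781 - -847\right)\right) = 3990751 \left(-674 + \left(781 + 847\right)\right) = 3990751 \left(-674 + 1628\right) = 3990751 \cdot 954 = 3807176454$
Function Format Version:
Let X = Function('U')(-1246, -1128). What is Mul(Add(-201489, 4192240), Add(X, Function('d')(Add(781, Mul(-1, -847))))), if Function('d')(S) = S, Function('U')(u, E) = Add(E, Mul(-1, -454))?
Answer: 3807176454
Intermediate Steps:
Function('U')(u, E) = Add(454, E) (Function('U')(u, E) = Add(E, 454) = Add(454, E))
X = -674 (X = Add(454, -1128) = -674)
Mul(Add(-201489, 4192240), Add(X, Function('d')(Add(781, Mul(-1, -847))))) = Mul(Add(-201489, 4192240), Add(-674, Add(781, Mul(-1, -847)))) = Mul(3990751, Add(-674, Add(781, 847))) = Mul(3990751, Add(-674, 1628)) = Mul(3990751, 954) = 3807176454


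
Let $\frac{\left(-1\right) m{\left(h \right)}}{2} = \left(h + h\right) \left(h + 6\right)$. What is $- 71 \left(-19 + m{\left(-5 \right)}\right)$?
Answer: $-71$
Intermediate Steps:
$m{\left(h \right)} = - 4 h \left(6 + h\right)$ ($m{\left(h \right)} = - 2 \left(h + h\right) \left(h + 6\right) = - 2 \cdot 2 h \left(6 + h\right) = - 4 h \left(6 + h\right)$)
$- 71 \left(-19 + m{\left(-5 \right)}\right) = - 71 \left(-19 - - 20 \left(6 - 5\right)\right) = - 71 \left(-19 - \left(-20\right) 1\right) = - 71 \left(-19 + 20\right) = \left(-71\right) 1 = -71$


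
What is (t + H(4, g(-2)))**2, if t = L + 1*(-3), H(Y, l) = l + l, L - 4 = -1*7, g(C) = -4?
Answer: 196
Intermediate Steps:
L = -3 (L = 4 - 1*7 = 4 - 7 = -3)
H(Y, l) = 2*l
t = -6 (t = -3 + 1*(-3) = -3 - 3 = -6)
(t + H(4, g(-2)))**2 = (-6 + 2*(-4))**2 = (-6 - 8)**2 = (-14)**2 = 196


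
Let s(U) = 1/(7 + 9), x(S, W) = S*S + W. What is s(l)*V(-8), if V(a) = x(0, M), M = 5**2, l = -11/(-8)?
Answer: 25/16 ≈ 1.5625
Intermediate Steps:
l = 11/8 (l = -11*(-1/8) = 11/8 ≈ 1.3750)
M = 25
x(S, W) = W + S**2 (x(S, W) = S**2 + W = W + S**2)
s(U) = 1/16
V(a) = 25 (V(a) = 25 + 0**2 = 25 + 0 = 25)
s(l)*V(-8) = (1/16)*25 = 25/16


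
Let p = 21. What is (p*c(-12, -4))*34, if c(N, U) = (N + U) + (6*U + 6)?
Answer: -24276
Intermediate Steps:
c(N, U) = 6 + N + 7*U (c(N, U) = (N + U) + (6 + 6*U) = 6 + N + 7*U)
(p*c(-12, -4))*34 = (21*(6 - 12 + 7*(-4)))*34 = (21*(6 - 12 - 28))*34 = (21*(-34))*34 = -714*34 = -24276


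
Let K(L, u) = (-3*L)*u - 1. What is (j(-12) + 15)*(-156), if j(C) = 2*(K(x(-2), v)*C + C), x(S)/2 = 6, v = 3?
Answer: -406692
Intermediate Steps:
x(S) = 12 (x(S) = 2*6 = 12)
K(L, u) = -1 - 3*L*u (K(L, u) = -3*L*u - 1 = -1 - 3*L*u)
j(C) = -216*C (j(C) = 2*((-1 - 3*12*3)*C + C) = 2*((-1 - 108)*C + C) = 2*(-109*C + C) = 2*(-108*C) = -216*C)
(j(-12) + 15)*(-156) = (-216*(-12) + 15)*(-156) = (2592 + 15)*(-156) = 2607*(-156) = -406692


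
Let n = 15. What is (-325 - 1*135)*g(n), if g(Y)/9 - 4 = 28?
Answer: -132480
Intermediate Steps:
g(Y) = 288 (g(Y) = 36 + 9*28 = 36 + 252 = 288)
(-325 - 1*135)*g(n) = (-325 - 1*135)*288 = (-325 - 135)*288 = -460*288 = -132480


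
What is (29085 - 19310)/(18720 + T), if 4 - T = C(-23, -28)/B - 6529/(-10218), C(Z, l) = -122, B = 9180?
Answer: 38204463375/73178155339 ≈ 0.52207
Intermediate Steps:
T = 13188139/3908385 (T = 4 - (-122/9180 - 6529/(-10218)) = 4 - (-122*1/9180 - 6529*(-1/10218)) = 4 - (-61/4590 + 6529/10218) = 4 - 1*2445401/3908385 = 4 - 2445401/3908385 = 13188139/3908385 ≈ 3.3743)
(29085 - 19310)/(18720 + T) = (29085 - 19310)/(18720 + 13188139/3908385) = 9775/(73178155339/3908385) = 9775*(3908385/73178155339) = 38204463375/73178155339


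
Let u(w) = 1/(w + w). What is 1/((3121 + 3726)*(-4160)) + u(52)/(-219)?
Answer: -274099/6237890880 ≈ -4.3941e-5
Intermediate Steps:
u(w) = 1/(2*w)
1/((3121 + 3726)*(-4160)) + u(52)/(-219) = 1/((3121 + 3726)*(-4160)) + ((½)/52)/(-219) = -1/4160/6847 + ((½)*(1/52))*(-1/219) = (1/6847)*(-1/4160) + (1/104)*(-1/219) = -1/28483520 - 1/22776 = -274099/6237890880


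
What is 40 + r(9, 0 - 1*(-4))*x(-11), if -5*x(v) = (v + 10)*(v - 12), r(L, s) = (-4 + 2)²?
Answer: 108/5 ≈ 21.600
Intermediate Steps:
r(L, s) = 4 (r(L, s) = (-2)² = 4)
x(v) = -(-12 + v)*(10 + v)/5 (x(v) = -(v + 10)*(v - 12)/5 = -(10 + v)*(-12 + v)/5 = -(-12 + v)*(10 + v)/5)
40 + r(9, 0 - 1*(-4))*x(-11) = 40 + 4*(24 - ⅕*(-11)² + (⅖)*(-11)) = 40 + 4*(24 - ⅕*121 - 22/5) = 40 + 4*(24 - 121/5 - 22/5) = 40 + 4*(-23/5) = 40 - 92/5 = 108/5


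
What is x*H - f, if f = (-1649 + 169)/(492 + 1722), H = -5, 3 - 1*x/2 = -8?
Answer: -121030/1107 ≈ -109.33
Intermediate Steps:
x = 22 (x = 6 - 2*(-8) = 6 + 16 = 22)
f = -740/1107 (f = -1480/2214 = -1480*1/2214 = -740/1107 ≈ -0.66847)
x*H - f = 22*(-5) - 1*(-740/1107) = -110 + 740/1107 = -121030/1107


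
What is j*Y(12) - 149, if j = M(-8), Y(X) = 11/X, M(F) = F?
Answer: -469/3 ≈ -156.33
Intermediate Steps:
j = -8
j*Y(12) - 149 = -88/12 - 149 = -8*11/12 - 149 = -22/3 - 149 = -469/3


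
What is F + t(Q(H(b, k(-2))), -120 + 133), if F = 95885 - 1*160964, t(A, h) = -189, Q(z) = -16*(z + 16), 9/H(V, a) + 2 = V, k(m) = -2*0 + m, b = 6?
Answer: -65268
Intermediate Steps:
k(m) = m (k(m) = 0 + m = m)
H(V, a) = 9/(-2 + V)
Q(z) = -256 - 16*z (Q(z) = -16*(16 + z) = -256 - 16*z)
F = -65079 (F = 95885 - 160964 = -65079)
F + t(Q(H(b, k(-2))), -120 + 133) = -65079 - 189 = -65268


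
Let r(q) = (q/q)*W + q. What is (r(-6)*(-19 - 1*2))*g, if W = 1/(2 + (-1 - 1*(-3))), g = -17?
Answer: -8211/4 ≈ -2052.8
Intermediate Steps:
W = ¼ (W = 1/(2 + (-1 + 3)) = 1/(2 + 2) = 1/4 = ¼ ≈ 0.25000)
r(q) = ¼ + q (r(q) = (q/q)*(¼) + q = 1*(¼) + q = ¼ + q)
(r(-6)*(-19 - 1*2))*g = ((¼ - 6)*(-19 - 1*2))*(-17) = -23*(-19 - 2)/4*(-17) = -23/4*(-21)*(-17) = (483/4)*(-17) = -8211/4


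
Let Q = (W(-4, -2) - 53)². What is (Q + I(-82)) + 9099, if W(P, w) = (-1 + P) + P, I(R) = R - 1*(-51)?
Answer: 12912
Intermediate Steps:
I(R) = 51 + R (I(R) = R + 51 = 51 + R)
W(P, w) = -1 + 2*P
Q = 3844 (Q = ((-1 + 2*(-4)) - 53)² = ((-1 - 8) - 53)² = (-9 - 53)² = (-62)² = 3844)
(Q + I(-82)) + 9099 = (3844 + (51 - 82)) + 9099 = (3844 - 31) + 9099 = 3813 + 9099 = 12912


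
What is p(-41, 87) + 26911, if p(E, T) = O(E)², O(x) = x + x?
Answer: 33635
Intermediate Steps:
O(x) = 2*x
p(E, T) = 4*E² (p(E, T) = (2*E)² = 4*E²)
p(-41, 87) + 26911 = 4*(-41)² + 26911 = 4*1681 + 26911 = 6724 + 26911 = 33635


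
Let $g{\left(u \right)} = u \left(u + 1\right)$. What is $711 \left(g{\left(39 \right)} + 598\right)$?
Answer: $1534338$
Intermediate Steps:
$g{\left(u \right)} = u \left(1 + u\right)$
$711 \left(g{\left(39 \right)} + 598\right) = 711 \left(39 \left(1 + 39\right) + 598\right) = 711 \left(39 \cdot 40 + 598\right) = 711 \left(1560 + 598\right) = 711 \cdot 2158 = 1534338$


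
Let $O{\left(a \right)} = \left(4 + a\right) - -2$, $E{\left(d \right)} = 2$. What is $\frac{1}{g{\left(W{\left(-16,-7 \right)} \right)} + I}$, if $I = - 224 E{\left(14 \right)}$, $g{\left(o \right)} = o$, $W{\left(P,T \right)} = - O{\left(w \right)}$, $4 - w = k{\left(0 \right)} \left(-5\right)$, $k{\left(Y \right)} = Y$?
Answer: $- \frac{1}{458} \approx -0.0021834$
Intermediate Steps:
$w = 4$ ($w = 4 - 0 \left(-5\right) = 4 - 0 = 4 + 0 = 4$)
$O{\left(a \right)} = 6 + a$ ($O{\left(a \right)} = \left(4 + a\right) + 2 = 6 + a$)
$W{\left(P,T \right)} = -10$ ($W{\left(P,T \right)} = - (6 + 4) = \left(-1\right) 10 = -10$)
$I = -448$ ($I = \left(-224\right) 2 = -448$)
$\frac{1}{g{\left(W{\left(-16,-7 \right)} \right)} + I} = \frac{1}{-10 - 448} = \frac{1}{-458} = - \frac{1}{458}$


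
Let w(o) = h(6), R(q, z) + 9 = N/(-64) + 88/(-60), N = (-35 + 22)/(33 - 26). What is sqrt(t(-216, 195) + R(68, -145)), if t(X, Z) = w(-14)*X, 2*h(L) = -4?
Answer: sqrt(297454395)/840 ≈ 20.532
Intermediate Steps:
N = -13/7 ≈ -1.8571
h(L) = -2 (h(L) = (1/2)*(-4) = -2)
R(q, z) = -70141/6720 (R(q, z) = -9 + (-13/7/(-64) + 88/(-60)) = -9 + (-13/7*(-1/64) + 88*(-1/60)) = -9 + (13/448 - 22/15) = -9 - 9661/6720 = -70141/6720)
w(o) = -2
t(X, Z) = -2*X
sqrt(t(-216, 195) + R(68, -145)) = sqrt(-2*(-216) - 70141/6720) = sqrt(432 - 70141/6720) = sqrt(2832899/6720) = sqrt(297454395)/840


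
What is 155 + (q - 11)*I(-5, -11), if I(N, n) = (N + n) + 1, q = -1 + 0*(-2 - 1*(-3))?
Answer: 335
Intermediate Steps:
q = -1 (q = -1 + 0*(-2 + 3) = -1 + 0*1 = -1 + 0 = -1)
I(N, n) = 1 + N + n
155 + (q - 11)*I(-5, -11) = 155 + (-1 - 11)*(1 - 5 - 11) = 155 - 12*(-15) = 155 + 180 = 335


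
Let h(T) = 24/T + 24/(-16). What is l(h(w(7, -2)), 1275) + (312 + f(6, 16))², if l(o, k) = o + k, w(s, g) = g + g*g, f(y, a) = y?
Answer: 204819/2 ≈ 1.0241e+5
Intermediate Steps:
w(s, g) = g + g²
h(T) = -3/2 + 24/T (h(T) = 24/T + 24*(-1/16) = 24/T - 3/2 = -3/2 + 24/T)
l(o, k) = k + o
l(h(w(7, -2)), 1275) + (312 + f(6, 16))² = (1275 + (-3/2 + 24/((-2*(1 - 2))))) + (312 + 6)² = (1275 + (-3/2 + 24/((-2*(-1))))) + 318² = (1275 + (-3/2 + 24/2)) + 101124 = (1275 + (-3/2 + 24*(½))) + 101124 = (1275 + (-3/2 + 12)) + 101124 = (1275 + 21/2) + 101124 = 2571/2 + 101124 = 204819/2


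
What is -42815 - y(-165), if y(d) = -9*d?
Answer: -44300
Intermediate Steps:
-42815 - y(-165) = -42815 - (-9)*(-165) = -42815 - 1*1485 = -42815 - 1485 = -44300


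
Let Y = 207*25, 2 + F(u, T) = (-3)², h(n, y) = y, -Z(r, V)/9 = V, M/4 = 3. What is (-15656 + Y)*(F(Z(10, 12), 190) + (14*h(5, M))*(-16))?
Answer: 28099561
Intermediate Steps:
M = 12 (M = 4*3 = 12)
Z(r, V) = -9*V
F(u, T) = 7 (F(u, T) = -2 + (-3)² = -2 + 9 = 7)
Y = 5175
(-15656 + Y)*(F(Z(10, 12), 190) + (14*h(5, M))*(-16)) = (-15656 + 5175)*(7 + (14*12)*(-16)) = -10481*(7 + 168*(-16)) = -10481*(7 - 2688) = -10481*(-2681) = 28099561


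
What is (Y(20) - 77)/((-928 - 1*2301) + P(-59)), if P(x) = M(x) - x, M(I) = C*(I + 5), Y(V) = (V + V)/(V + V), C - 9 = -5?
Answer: 38/1693 ≈ 0.022445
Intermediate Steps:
C = 4 (C = 9 - 5 = 4)
Y(V) = 1 (Y(V) = (2*V)/((2*V)) = (2*V)*(1/(2*V)) = 1)
M(I) = 20 + 4*I (M(I) = 4*(I + 5) = 4*(5 + I) = 20 + 4*I)
P(x) = 20 + 3*x (P(x) = (20 + 4*x) - x = 20 + 3*x)
(Y(20) - 77)/((-928 - 1*2301) + P(-59)) = (1 - 77)/((-928 - 1*2301) + (20 + 3*(-59))) = -76/((-928 - 2301) + (20 - 177)) = -76/(-3229 - 157) = -76/(-3386) = -76*(-1/3386) = 38/1693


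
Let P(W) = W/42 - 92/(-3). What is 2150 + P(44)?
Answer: 15272/7 ≈ 2181.7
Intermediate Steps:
P(W) = 92/3 + W/42 (P(W) = W*(1/42) - 92*(-⅓) = W/42 + 92/3 = 92/3 + W/42)
2150 + P(44) = 2150 + (92/3 + (1/42)*44) = 2150 + (92/3 + 22/21) = 2150 + 222/7 = 15272/7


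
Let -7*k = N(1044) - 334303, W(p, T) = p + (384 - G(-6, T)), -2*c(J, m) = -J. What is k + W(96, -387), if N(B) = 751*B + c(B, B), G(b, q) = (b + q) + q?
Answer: -441443/7 ≈ -63063.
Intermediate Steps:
G(b, q) = b + 2*q
c(J, m) = J/2 (c(J, m) = -(-1)*J/2 = J/2)
W(p, T) = 390 + p - 2*T (W(p, T) = p + (384 - (-6 + 2*T)) = p + (384 + (6 - 2*T)) = p + (390 - 2*T) = 390 + p - 2*T)
N(B) = 1503*B/2 (N(B) = 751*B + B/2 = 1503*B/2)
k = -450263/7 (k = -((1503/2)*1044 - 334303)/7 = -(784566 - 334303)/7 = -⅐*450263 = -450263/7 ≈ -64323.)
k + W(96, -387) = -450263/7 + (390 + 96 - 2*(-387)) = -450263/7 + (390 + 96 + 774) = -450263/7 + 1260 = -441443/7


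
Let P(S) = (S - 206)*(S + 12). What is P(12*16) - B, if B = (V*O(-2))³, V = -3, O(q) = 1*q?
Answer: -3072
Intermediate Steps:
O(q) = q
P(S) = (-206 + S)*(12 + S)
B = 216 (B = (-3*(-2))³ = 6³ = 216)
P(12*16) - B = (-2472 + (12*16)² - 2328*16) - 1*216 = (-2472 + 192² - 194*192) - 216 = (-2472 + 36864 - 37248) - 216 = -2856 - 216 = -3072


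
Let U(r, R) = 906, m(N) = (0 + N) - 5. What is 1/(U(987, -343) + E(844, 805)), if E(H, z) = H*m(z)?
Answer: 1/676106 ≈ 1.4791e-6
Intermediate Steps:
m(N) = -5 + N (m(N) = N - 5 = -5 + N)
E(H, z) = H*(-5 + z)
1/(U(987, -343) + E(844, 805)) = 1/(906 + 844*(-5 + 805)) = 1/(906 + 844*800) = 1/(906 + 675200) = 1/676106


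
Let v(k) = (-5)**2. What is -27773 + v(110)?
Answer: -27748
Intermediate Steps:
v(k) = 25
-27773 + v(110) = -27773 + 25 = -27748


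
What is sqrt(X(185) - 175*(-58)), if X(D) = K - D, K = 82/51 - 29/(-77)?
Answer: 2*sqrt(38426036649)/3927 ≈ 99.835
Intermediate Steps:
K = 7793/3927 (K = 82*(1/51) - 29*(-1/77) = 82/51 + 29/77 = 7793/3927 ≈ 1.9845)
X(D) = 7793/3927 - D
sqrt(X(185) - 175*(-58)) = sqrt((7793/3927 - 1*185) - 175*(-58)) = sqrt((7793/3927 - 185) + 10150) = sqrt(-718702/3927 + 10150) = sqrt(39140348/3927) = 2*sqrt(38426036649)/3927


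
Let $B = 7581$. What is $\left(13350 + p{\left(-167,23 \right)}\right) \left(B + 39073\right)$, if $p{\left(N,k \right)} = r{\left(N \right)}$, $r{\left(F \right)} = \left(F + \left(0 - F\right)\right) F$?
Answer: $622830900$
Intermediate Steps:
$r{\left(F \right)} = 0$ ($r{\left(F \right)} = \left(F - F\right) F = 0 F = 0$)
$p{\left(N,k \right)} = 0$
$\left(13350 + p{\left(-167,23 \right)}\right) \left(B + 39073\right) = \left(13350 + 0\right) \left(7581 + 39073\right) = 13350 \cdot 46654 = 622830900$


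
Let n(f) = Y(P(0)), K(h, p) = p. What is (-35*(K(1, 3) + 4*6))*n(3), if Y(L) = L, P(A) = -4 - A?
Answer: 3780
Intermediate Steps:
n(f) = -4 (n(f) = -4 - 1*0 = -4 + 0 = -4)
(-35*(K(1, 3) + 4*6))*n(3) = -35*(3 + 4*6)*(-4) = -35*(3 + 24)*(-4) = -35*27*(-4) = -945*(-4) = 3780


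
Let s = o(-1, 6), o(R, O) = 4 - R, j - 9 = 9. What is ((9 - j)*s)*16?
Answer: -720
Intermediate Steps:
j = 18 (j = 9 + 9 = 18)
s = 5 (s = 4 - 1*(-1) = 4 + 1 = 5)
((9 - j)*s)*16 = ((9 - 1*18)*5)*16 = ((9 - 18)*5)*16 = -9*5*16 = -45*16 = -720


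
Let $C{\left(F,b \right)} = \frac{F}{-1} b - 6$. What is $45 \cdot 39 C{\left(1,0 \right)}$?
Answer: $-10530$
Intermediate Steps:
$C{\left(F,b \right)} = -6 - F b$ ($C{\left(F,b \right)} = - F b - 6 = -6 - F b$)
$45 \cdot 39 C{\left(1,0 \right)} = 45 \cdot 39 \left(-6 - 1 \cdot 0\right) = 1755 \left(-6 + 0\right) = 1755 \left(-6\right) = -10530$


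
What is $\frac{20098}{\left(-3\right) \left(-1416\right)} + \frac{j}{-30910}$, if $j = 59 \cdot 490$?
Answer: $\frac{24920975}{6565284} \approx 3.7959$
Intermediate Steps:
$j = 28910$
$\frac{20098}{\left(-3\right) \left(-1416\right)} + \frac{j}{-30910} = \frac{20098}{\left(-3\right) \left(-1416\right)} + \frac{28910}{-30910} = \frac{20098}{4248} + 28910 \left(- \frac{1}{30910}\right) = 20098 \cdot \frac{1}{4248} - \frac{2891}{3091} = \frac{10049}{2124} - \frac{2891}{3091} = \frac{24920975}{6565284}$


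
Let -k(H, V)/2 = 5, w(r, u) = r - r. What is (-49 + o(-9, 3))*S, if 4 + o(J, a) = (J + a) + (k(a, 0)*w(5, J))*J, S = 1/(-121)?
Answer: 59/121 ≈ 0.48760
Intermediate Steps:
w(r, u) = 0
k(H, V) = -10 (k(H, V) = -2*5 = -10)
S = -1/121 ≈ -0.0082645
o(J, a) = -4 + J + a (o(J, a) = -4 + ((J + a) + (-10*0)*J) = -4 + ((J + a) + 0*J) = -4 + ((J + a) + 0) = -4 + (J + a) = -4 + J + a)
(-49 + o(-9, 3))*S = (-49 + (-4 - 9 + 3))*(-1/121) = (-49 - 10)*(-1/121) = -59*(-1/121) = 59/121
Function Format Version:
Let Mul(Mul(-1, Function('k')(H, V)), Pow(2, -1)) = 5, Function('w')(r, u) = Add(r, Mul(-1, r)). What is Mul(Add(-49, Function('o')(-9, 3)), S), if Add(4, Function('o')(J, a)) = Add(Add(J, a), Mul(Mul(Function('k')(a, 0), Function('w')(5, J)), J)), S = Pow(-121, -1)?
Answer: Rational(59, 121) ≈ 0.48760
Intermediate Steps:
Function('w')(r, u) = 0
Function('k')(H, V) = -10 (Function('k')(H, V) = Mul(-2, 5) = -10)
S = Rational(-1, 121) ≈ -0.0082645
Function('o')(J, a) = Add(-4, J, a) (Function('o')(J, a) = Add(-4, Add(Add(J, a), Mul(Mul(-10, 0), J))) = Add(-4, Add(Add(J, a), Mul(0, J))) = Add(-4, Add(Add(J, a), 0)) = Add(-4, Add(J, a)) = Add(-4, J, a))
Mul(Add(-49, Function('o')(-9, 3)), S) = Mul(Add(-49, Add(-4, -9, 3)), Rational(-1, 121)) = Mul(Add(-49, -10), Rational(-1, 121)) = Mul(-59, Rational(-1, 121)) = Rational(59, 121)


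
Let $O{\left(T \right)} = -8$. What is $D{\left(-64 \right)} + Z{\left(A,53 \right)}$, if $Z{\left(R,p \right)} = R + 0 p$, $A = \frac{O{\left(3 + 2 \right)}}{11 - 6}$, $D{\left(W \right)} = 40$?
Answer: $\frac{192}{5} \approx 38.4$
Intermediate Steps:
$A = - \frac{8}{5}$ ($A = - \frac{8}{11 - 6} = - \frac{8}{5} \approx -1.6$)
$Z{\left(R,p \right)} = R$ ($Z{\left(R,p \right)} = R + 0 = R$)
$D{\left(-64 \right)} + Z{\left(A,53 \right)} = 40 - \frac{8}{5} = \frac{192}{5}$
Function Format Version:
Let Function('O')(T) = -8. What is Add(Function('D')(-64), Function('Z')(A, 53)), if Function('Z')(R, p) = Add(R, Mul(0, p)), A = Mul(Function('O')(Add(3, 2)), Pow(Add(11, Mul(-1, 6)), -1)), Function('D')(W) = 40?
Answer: Rational(192, 5) ≈ 38.400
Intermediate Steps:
A = Rational(-8, 5) (A = Mul(-8, Pow(Add(11, Mul(-1, 6)), -1)) = Mul(-8, Pow(Add(11, -6), -1)) = Mul(-8, Pow(5, -1)) = Mul(-8, Rational(1, 5)) = Rational(-8, 5) ≈ -1.6000)
Function('Z')(R, p) = R (Function('Z')(R, p) = Add(R, 0) = R)
Add(Function('D')(-64), Function('Z')(A, 53)) = Add(40, Rational(-8, 5)) = Rational(192, 5)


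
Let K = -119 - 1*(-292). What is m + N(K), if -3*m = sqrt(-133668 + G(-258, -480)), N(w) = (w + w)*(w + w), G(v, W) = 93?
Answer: 119716 - 5*I*sqrt(5343)/3 ≈ 1.1972e+5 - 121.83*I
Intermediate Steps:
K = 173 (K = -119 + 292 = 173)
N(w) = 4*w**2 (N(w) = (2*w)*(2*w) = 4*w**2)
m = -5*I*sqrt(5343)/3 (m = -sqrt(-133668 + 93)/3 = -5*I*sqrt(5343)/3 ≈ -121.83*I)
m + N(K) = -5*I*sqrt(5343)/3 + 4*173**2 = -5*I*sqrt(5343)/3 + 4*29929 = -5*I*sqrt(5343)/3 + 119716 = 119716 - 5*I*sqrt(5343)/3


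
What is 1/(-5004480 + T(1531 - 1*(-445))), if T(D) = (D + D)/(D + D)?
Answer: -1/5004479 ≈ -1.9982e-7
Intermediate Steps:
T(D) = 1 (T(D) = (2*D)/((2*D)) = (2*D)*(1/(2*D)) = 1)
1/(-5004480 + T(1531 - 1*(-445))) = 1/(-5004480 + 1) = 1/(-5004479) = -1/5004479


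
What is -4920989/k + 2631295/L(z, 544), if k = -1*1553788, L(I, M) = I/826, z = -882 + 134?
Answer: -844269083737547/290558356 ≈ -2.9057e+6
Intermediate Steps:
z = -748
L(I, M) = I/826 (L(I, M) = I*(1/826) = I/826)
k = -1553788
-4920989/k + 2631295/L(z, 544) = -4920989/(-1553788) + 2631295/(((1/826)*(-748))) = -4920989*(-1/1553788) + 2631295/(-374/413) = 4920989/1553788 + 2631295*(-413/374) = 4920989/1553788 - 1086724835/374 = -844269083737547/290558356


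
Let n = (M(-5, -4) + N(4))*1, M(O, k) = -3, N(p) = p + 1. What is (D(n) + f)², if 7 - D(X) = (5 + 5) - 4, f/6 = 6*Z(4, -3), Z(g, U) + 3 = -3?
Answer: 46225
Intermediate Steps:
Z(g, U) = -6 (Z(g, U) = -3 - 3 = -6)
N(p) = 1 + p
f = -216 (f = 6*(6*(-6)) = 6*(-36) = -216)
n = 2 (n = (-3 + (1 + 4))*1 = (-3 + 5)*1 = 2*1 = 2)
D(X) = 1 (D(X) = 7 - ((5 + 5) - 4) = 7 - (10 - 4) = 7 - 1*6 = 7 - 6 = 1)
(D(n) + f)² = (1 - 216)² = (-215)² = 46225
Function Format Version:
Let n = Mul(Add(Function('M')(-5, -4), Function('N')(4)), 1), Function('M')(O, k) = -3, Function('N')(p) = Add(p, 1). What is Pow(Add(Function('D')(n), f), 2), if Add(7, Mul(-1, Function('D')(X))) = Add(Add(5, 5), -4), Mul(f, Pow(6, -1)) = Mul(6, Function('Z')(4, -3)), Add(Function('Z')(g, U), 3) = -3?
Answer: 46225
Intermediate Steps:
Function('Z')(g, U) = -6 (Function('Z')(g, U) = Add(-3, -3) = -6)
Function('N')(p) = Add(1, p)
f = -216 (f = Mul(6, Mul(6, -6)) = Mul(6, -36) = -216)
n = 2 (n = Mul(Add(-3, Add(1, 4)), 1) = Mul(Add(-3, 5), 1) = Mul(2, 1) = 2)
Function('D')(X) = 1 (Function('D')(X) = Add(7, Mul(-1, Add(Add(5, 5), -4))) = Add(7, Mul(-1, Add(10, -4))) = Add(7, Mul(-1, 6)) = Add(7, -6) = 1)
Pow(Add(Function('D')(n), f), 2) = Pow(Add(1, -216), 2) = Pow(-215, 2) = 46225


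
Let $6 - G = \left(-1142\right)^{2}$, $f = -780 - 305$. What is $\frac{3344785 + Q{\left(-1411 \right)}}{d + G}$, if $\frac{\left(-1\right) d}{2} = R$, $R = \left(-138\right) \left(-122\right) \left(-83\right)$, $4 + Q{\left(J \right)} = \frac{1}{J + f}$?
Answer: $\frac{8348573375}{3720582528} \approx 2.2439$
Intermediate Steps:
$f = -1085$
$Q{\left(J \right)} = -4 + \frac{1}{-1085 + J}$ ($Q{\left(J \right)} = -4 + \frac{1}{J - 1085} = -4 + \frac{1}{-1085 + J}$)
$G = -1304158$ ($G = 6 - \left(-1142\right)^{2} = 6 - 1304164 = -1304158$)
$R = -1397388$ ($R = 16836 \left(-83\right) = -1397388$)
$d = 2794776$ ($d = \left(-2\right) \left(-1397388\right) = 2794776$)
$\frac{3344785 + Q{\left(-1411 \right)}}{d + G} = \frac{3344785 + \frac{4341 - -5644}{-1085 - 1411}}{2794776 - 1304158} = \frac{3344785 + \frac{4341 + 5644}{-2496}}{1490618} = \left(3344785 - \frac{9985}{2496}\right) \frac{1}{1490618} = \frac{8348573375}{2496} \cdot \frac{1}{1490618} = \frac{8348573375}{3720582528}$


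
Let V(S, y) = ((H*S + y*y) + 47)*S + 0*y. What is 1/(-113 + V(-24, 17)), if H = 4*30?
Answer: 1/60943 ≈ 1.6409e-5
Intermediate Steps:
H = 120
V(S, y) = S*(47 + y² + 120*S) (V(S, y) = ((120*S + y*y) + 47)*S + 0*y = ((120*S + y²) + 47)*S + 0 = ((y² + 120*S) + 47)*S + 0 = (47 + y² + 120*S)*S + 0 = S*(47 + y² + 120*S) + 0 = S*(47 + y² + 120*S))
1/(-113 + V(-24, 17)) = 1/(-113 - 24*(47 + 17² + 120*(-24))) = 1/(-113 - 24*(47 + 289 - 2880)) = 1/(-113 - 24*(-2544)) = 1/(-113 + 61056) = 1/60943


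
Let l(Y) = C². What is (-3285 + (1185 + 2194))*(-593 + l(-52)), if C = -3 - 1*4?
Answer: -51136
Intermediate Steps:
C = -7 (C = -3 - 4 = -7)
l(Y) = 49 (l(Y) = (-7)² = 49)
(-3285 + (1185 + 2194))*(-593 + l(-52)) = (-3285 + (1185 + 2194))*(-593 + 49) = (-3285 + 3379)*(-544) = 94*(-544) = -51136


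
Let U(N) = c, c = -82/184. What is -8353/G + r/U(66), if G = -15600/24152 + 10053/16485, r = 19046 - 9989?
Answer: 5182659271801/24541821 ≈ 2.1118e+5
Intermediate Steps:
c = -41/92 (c = -82*1/184 = -41/92 ≈ -0.44565)
r = 9057
G = -598581/16589405 (G = -15600*1/24152 + 10053*(1/16485) = -1950/3019 + 3351/5495 = -598581/16589405 ≈ -0.036082)
U(N) = -41/92
-8353/G + r/U(66) = -8353/(-598581/16589405) + 9057/(-41/92) = -8353*(-16589405/598581) + 9057*(-92/41) = 138571299965/598581 - 833244/41 = 5182659271801/24541821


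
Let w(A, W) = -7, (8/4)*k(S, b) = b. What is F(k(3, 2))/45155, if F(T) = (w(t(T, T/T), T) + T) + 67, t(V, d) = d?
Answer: 61/45155 ≈ 0.0013509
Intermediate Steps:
k(S, b) = b/2
F(T) = 60 + T (F(T) = (-7 + T) + 67 = 60 + T)
F(k(3, 2))/45155 = (60 + (1/2)*2)/45155 = (60 + 1)*(1/45155) = 61*(1/45155) = 61/45155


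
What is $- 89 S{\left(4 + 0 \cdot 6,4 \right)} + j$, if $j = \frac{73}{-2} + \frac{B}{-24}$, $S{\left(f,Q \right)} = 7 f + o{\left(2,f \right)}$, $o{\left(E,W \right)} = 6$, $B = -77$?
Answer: $- \frac{73423}{24} \approx -3059.3$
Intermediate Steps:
$S{\left(f,Q \right)} = 6 + 7 f$ ($S{\left(f,Q \right)} = 7 f + 6 = 6 + 7 f$)
$j = - \frac{799}{24}$ ($j = \frac{73}{-2} - \frac{77}{-24} = 73 \left(- \frac{1}{2}\right) - - \frac{77}{24} = - \frac{73}{2} + \frac{77}{24} = - \frac{799}{24} \approx -33.292$)
$- 89 S{\left(4 + 0 \cdot 6,4 \right)} + j = - 89 \left(6 + 7 \left(4 + 0 \cdot 6\right)\right) - \frac{799}{24} = - 89 \left(6 + 7 \left(4 + 0\right)\right) - \frac{799}{24} = - 89 \left(6 + 7 \cdot 4\right) - \frac{799}{24} = - 89 \left(6 + 28\right) - \frac{799}{24} = \left(-89\right) 34 - \frac{799}{24} = -3026 - \frac{799}{24} = - \frac{73423}{24}$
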